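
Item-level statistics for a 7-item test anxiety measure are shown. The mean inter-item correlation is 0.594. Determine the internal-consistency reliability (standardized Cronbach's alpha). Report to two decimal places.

Standardized α = k·r̄ / (1 + (k−1)·r̄) = 7 × 0.594 / (1 + 6 × 0.594)
  = 4.1580 / 4.5640 = 0.91

standardized Cronbach's alpha = 0.91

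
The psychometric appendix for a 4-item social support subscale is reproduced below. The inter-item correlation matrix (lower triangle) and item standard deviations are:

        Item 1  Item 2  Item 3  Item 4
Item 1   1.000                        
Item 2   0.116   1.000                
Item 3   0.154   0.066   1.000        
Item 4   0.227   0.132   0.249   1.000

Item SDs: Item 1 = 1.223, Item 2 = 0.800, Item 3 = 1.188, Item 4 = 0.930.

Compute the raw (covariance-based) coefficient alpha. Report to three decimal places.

coefficient alpha = 0.425

Σσ²ᵢ = 1.223² + 0.800² + 1.188² + 0.930² = 4.4120
Covariances σ_ij = r_ij · s_i · s_j:
  σ(Item 1,Item 2) = 0.116 × 1.223 × 0.800 = 0.1135
  σ(Item 1,Item 3) = 0.154 × 1.223 × 1.188 = 0.2238
  σ(Item 1,Item 4) = 0.227 × 1.223 × 0.930 = 0.2582
  σ(Item 2,Item 3) = 0.066 × 0.800 × 1.188 = 0.0627
  σ(Item 2,Item 4) = 0.132 × 0.800 × 0.930 = 0.0982
  σ(Item 3,Item 4) = 0.249 × 1.188 × 0.930 = 0.2751
σ²_T = Σσ²ᵢ + 2·Σσ_ij = 4.4120 + 2 × 1.0315 = 6.4750
α = (4/3)·(1 − 4.4120/6.4750) = 0.425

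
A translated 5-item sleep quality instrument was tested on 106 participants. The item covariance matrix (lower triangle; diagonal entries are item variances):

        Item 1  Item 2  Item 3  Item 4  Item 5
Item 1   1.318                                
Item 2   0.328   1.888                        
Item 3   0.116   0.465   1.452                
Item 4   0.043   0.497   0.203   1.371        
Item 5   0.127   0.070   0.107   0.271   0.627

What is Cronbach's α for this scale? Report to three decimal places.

Cronbach's α = 0.501

ΣVar(i) = 1.318 + 1.888 + 1.452 + 1.371 + 0.627 = 6.656
Σ_{i<j} σ_ij = 2.227
σ²_total = 6.656 + 2 × 2.227 = 11.110
α = (k/(k−1))·(1 − ΣVar(i)/σ²_total) = (5/4)·(1 − 6.656/11.110) = 0.501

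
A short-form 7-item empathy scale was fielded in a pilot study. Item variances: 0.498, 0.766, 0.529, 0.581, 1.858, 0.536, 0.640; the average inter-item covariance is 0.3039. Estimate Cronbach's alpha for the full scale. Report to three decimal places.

Σσ²ᵢ = 0.498 + 0.766 + 0.529 + 0.581 + 1.858 + 0.536 + 0.640 = 5.408
Sum of the 21 distinct covariances = 21 × 0.3039 = 6.3819
Var(T) = Σσ²ᵢ + 2·Σcov = 5.408 + 2 × 6.3819 = 18.1718
α = (7/6)·(1 − 5.408/18.1718) = 0.819

Cronbach's alpha = 0.819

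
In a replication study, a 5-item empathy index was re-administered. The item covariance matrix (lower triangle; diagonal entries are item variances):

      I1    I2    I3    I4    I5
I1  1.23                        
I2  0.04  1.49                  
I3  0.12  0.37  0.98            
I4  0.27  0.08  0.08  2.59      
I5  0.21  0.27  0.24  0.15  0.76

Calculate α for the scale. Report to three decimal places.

ΣVar(i) = 1.23 + 1.49 + 0.98 + 2.59 + 0.76 = 7.05
Sum of off-diagonal covariances = 1.83
Var(T) = 7.05 + 2 × 1.83 = 10.71
α = (k/(k−1))·(1 − ΣVar(i)/Var(T)) = (5/4)·(1 − 7.05/10.71) = 0.427

α = 0.427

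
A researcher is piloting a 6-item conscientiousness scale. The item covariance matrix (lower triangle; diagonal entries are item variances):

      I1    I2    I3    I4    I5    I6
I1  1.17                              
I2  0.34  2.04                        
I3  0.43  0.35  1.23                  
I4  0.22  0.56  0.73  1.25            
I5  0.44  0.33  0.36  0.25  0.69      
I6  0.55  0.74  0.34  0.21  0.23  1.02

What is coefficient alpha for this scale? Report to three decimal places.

α = 0.746

Σσᵢ² = 1.17 + 2.04 + 1.23 + 1.25 + 0.69 + 1.02 = 7.40
Sum of the distinct covariances = 6.08
σ²_total = 7.40 + 2 × 6.08 = 19.56
α = (k/(k−1))·(1 − Σσᵢ²/σ²_total) = (6/5)·(1 − 7.40/19.56) = 0.746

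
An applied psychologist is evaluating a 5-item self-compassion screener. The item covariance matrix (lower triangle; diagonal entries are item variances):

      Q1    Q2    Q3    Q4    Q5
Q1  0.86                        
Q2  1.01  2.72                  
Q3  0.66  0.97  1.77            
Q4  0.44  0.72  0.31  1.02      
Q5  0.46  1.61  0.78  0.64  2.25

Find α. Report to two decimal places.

α = 0.80

ΣVar(i) = 0.86 + 2.72 + 1.77 + 1.02 + 2.25 = 8.62
Σ_{i<j} σ_ij = 7.60
σ²_total = 8.62 + 2 × 7.60 = 23.82
α = (k/(k−1))·(1 − ΣVar(i)/σ²_total) = (5/4)·(1 − 8.62/23.82) = 0.80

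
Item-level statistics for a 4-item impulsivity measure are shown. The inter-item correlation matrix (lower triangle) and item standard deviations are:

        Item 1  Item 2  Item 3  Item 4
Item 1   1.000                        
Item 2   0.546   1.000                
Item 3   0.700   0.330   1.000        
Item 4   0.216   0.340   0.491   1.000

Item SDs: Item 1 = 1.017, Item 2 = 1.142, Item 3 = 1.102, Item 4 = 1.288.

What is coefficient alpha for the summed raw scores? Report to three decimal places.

Σσ²ᵢ = 1.017² + 1.142² + 1.102² + 1.288² = 5.2118
Covariances σ_ij = r_ij · s_i · s_j:
  σ(Item 1,Item 2) = 0.546 × 1.017 × 1.142 = 0.6341
  σ(Item 1,Item 3) = 0.700 × 1.017 × 1.102 = 0.7845
  σ(Item 1,Item 4) = 0.216 × 1.017 × 1.288 = 0.2829
  σ(Item 2,Item 3) = 0.330 × 1.142 × 1.102 = 0.4153
  σ(Item 2,Item 4) = 0.340 × 1.142 × 1.288 = 0.5001
  σ(Item 3,Item 4) = 0.491 × 1.102 × 1.288 = 0.6969
σ²_T = Σσ²ᵢ + 2·Σσ_ij = 5.2118 + 2 × 3.3138 = 11.8394
α = (4/3)·(1 − 5.2118/11.8394) = 0.746

α = 0.746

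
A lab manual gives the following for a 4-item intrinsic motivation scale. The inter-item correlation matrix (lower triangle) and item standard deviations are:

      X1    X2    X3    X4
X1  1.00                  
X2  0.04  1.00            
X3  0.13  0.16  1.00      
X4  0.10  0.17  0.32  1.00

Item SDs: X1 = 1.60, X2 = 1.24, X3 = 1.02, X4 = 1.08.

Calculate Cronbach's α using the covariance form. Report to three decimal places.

Σσ²ᵢ = 1.60² + 1.24² + 1.02² + 1.08² = 6.3044
Covariances σ_ij = r_ij · s_i · s_j:
  σ(X1,X2) = 0.04 × 1.60 × 1.24 = 0.0794
  σ(X1,X3) = 0.13 × 1.60 × 1.02 = 0.2122
  σ(X1,X4) = 0.10 × 1.60 × 1.08 = 0.1728
  σ(X2,X3) = 0.16 × 1.24 × 1.02 = 0.2024
  σ(X2,X4) = 0.17 × 1.24 × 1.08 = 0.2277
  σ(X3,X4) = 0.32 × 1.02 × 1.08 = 0.3525
σ²_T = Σσ²ᵢ + 2·Σσ_ij = 6.3044 + 2 × 1.2470 = 8.7984
α = (4/3)·(1 − 6.3044/8.7984) = 0.378

α = 0.378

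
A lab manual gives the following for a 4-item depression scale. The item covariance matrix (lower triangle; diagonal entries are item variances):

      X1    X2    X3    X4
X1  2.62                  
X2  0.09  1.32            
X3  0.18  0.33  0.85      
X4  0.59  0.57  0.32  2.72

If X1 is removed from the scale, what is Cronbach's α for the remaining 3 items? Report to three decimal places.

Remaining items: X2, X3, X4 (k = 3).
ΣVar(i) = 1.32 + 0.85 + 2.72 = 4.89
total variance = 4.89 + 2 × 1.22 = 7.33
α (item deleted) = (3/2)·(1 − 4.89/7.33) = 0.499

Cronbach's α = 0.499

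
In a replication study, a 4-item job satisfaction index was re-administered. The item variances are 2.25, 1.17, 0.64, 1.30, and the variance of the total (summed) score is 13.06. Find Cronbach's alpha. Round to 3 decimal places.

Σσ²ᵢ = 2.25 + 1.17 + 0.64 + 1.30 = 5.36
α = (k/(k−1))·(1 − Σσ²ᵢ/σ²_T) = (4/3)·(1 − 5.36/13.06) = 0.786

Cronbach's alpha = 0.786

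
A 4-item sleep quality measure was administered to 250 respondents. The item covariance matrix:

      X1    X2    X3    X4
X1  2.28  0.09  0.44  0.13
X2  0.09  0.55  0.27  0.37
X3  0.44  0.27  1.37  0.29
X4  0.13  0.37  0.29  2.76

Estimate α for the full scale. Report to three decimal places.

α = 0.418

Σσ²ᵢ = 2.28 + 0.55 + 1.37 + 2.76 = 6.96
Σ_{i<j} σ_ij = 1.59
σ²_total = 6.96 + 2 × 1.59 = 10.14
α = (k/(k−1))·(1 − Σσ²ᵢ/σ²_total) = (4/3)·(1 − 6.96/10.14) = 0.418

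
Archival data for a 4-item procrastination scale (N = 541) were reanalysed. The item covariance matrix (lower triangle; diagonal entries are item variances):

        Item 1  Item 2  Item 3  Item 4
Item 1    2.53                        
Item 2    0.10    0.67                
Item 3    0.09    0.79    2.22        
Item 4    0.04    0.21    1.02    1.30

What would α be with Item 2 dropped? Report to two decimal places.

Remaining items: Item 1, Item 3, Item 4 (k = 3).
Σσ²ᵢ = 2.53 + 2.22 + 1.30 = 6.05
total variance = 6.05 + 2 × 1.15 = 8.35
α (item deleted) = (3/2)·(1 − 6.05/8.35) = 0.41

α = 0.41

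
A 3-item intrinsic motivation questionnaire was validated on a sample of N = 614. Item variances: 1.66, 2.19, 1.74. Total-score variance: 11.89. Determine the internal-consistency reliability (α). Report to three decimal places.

sum of item variances = 1.66 + 2.19 + 1.74 = 5.59
α = (k/(k−1))·(1 − sum of item variances/σ²_total) = (3/2)·(1 − 5.59/11.89) = 0.795

α = 0.795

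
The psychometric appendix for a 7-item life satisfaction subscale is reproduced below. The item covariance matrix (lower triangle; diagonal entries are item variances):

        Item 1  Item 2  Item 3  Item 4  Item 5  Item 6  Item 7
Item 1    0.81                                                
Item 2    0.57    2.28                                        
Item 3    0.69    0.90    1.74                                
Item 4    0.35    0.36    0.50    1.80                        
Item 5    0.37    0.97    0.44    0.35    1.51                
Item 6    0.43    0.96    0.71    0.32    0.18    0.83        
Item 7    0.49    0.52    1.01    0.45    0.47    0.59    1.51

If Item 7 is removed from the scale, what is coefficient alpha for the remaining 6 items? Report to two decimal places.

coefficient alpha = 0.77

Remaining items: Item 1, Item 2, Item 3, Item 4, Item 5, Item 6 (k = 6).
ΣVar(i) = 0.81 + 2.28 + 1.74 + 1.80 + 1.51 + 0.83 = 8.97
σ²_total = 8.97 + 2 × 8.10 = 25.17
α (item deleted) = (6/5)·(1 − 8.97/25.17) = 0.77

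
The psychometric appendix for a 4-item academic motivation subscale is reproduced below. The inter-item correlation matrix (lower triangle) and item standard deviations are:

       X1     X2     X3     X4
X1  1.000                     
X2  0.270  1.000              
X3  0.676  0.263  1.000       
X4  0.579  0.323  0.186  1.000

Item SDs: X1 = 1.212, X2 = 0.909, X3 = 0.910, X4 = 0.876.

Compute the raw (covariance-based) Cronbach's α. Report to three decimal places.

α = 0.720

Σσ²ᵢ = 1.212² + 0.909² + 0.910² + 0.876² = 3.8907
Covariances σ_ij = r_ij · s_i · s_j:
  σ(X1,X2) = 0.270 × 1.212 × 0.909 = 0.2975
  σ(X1,X3) = 0.676 × 1.212 × 0.910 = 0.7456
  σ(X1,X4) = 0.579 × 1.212 × 0.876 = 0.6147
  σ(X2,X3) = 0.263 × 0.909 × 0.910 = 0.2176
  σ(X2,X4) = 0.323 × 0.909 × 0.876 = 0.2572
  σ(X3,X4) = 0.186 × 0.910 × 0.876 = 0.1483
σ²_T = Σσ²ᵢ + 2·Σσ_ij = 3.8907 + 2 × 2.2809 = 8.4525
α = (4/3)·(1 − 3.8907/8.4525) = 0.720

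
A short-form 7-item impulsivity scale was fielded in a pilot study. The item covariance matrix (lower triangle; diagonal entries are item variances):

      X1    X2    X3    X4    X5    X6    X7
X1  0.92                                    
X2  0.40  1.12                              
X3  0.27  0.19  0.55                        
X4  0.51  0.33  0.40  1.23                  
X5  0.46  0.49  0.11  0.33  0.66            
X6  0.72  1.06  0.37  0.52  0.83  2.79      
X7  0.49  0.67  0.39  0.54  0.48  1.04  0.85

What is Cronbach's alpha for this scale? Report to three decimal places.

α = 0.844

ΣVar(i) = 0.92 + 1.12 + 0.55 + 1.23 + 0.66 + 2.79 + 0.85 = 8.12
Σ_{i<j} σ_ij = 10.60
σ²_total = 8.12 + 2 × 10.60 = 29.32
α = (k/(k−1))·(1 − ΣVar(i)/σ²_total) = (7/6)·(1 − 8.12/29.32) = 0.844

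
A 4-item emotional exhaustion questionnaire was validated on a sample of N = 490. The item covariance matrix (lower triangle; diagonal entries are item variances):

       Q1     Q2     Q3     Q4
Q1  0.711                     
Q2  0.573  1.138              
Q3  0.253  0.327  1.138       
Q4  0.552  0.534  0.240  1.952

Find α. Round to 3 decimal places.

α = 0.668

sum of item variances = 0.711 + 1.138 + 1.138 + 1.952 = 4.939
Σ_{i<j} σ_ij = 2.479
total variance = 4.939 + 2 × 2.479 = 9.897
α = (k/(k−1))·(1 − sum of item variances/total variance) = (4/3)·(1 − 4.939/9.897) = 0.668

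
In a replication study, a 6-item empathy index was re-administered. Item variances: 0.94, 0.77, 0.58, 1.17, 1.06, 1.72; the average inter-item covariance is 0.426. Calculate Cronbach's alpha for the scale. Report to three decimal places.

sum of item variances = 0.94 + 0.77 + 0.58 + 1.17 + 1.06 + 1.72 = 6.24
Sum of the 15 distinct covariances = 15 × 0.426 = 6.390
σ²_total = sum of item variances + 2·Σcov = 6.24 + 2 × 6.390 = 19.020
α = (6/5)·(1 − 6.24/19.020) = 0.806

α = 0.806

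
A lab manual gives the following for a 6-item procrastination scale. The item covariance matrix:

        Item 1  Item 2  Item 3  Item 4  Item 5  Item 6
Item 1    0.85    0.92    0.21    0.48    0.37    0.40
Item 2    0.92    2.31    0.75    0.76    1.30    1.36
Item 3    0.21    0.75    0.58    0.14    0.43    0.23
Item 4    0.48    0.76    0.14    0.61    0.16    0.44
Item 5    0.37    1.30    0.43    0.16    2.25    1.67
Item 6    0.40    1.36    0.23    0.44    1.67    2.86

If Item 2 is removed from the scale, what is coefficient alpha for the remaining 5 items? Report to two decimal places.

coefficient alpha = 0.70

Remaining items: Item 1, Item 3, Item 4, Item 5, Item 6 (k = 5).
ΣVar(i) = 0.85 + 0.58 + 0.61 + 2.25 + 2.86 = 7.15
total variance = 7.15 + 2 × 4.53 = 16.21
α (item deleted) = (5/4)·(1 − 7.15/16.21) = 0.70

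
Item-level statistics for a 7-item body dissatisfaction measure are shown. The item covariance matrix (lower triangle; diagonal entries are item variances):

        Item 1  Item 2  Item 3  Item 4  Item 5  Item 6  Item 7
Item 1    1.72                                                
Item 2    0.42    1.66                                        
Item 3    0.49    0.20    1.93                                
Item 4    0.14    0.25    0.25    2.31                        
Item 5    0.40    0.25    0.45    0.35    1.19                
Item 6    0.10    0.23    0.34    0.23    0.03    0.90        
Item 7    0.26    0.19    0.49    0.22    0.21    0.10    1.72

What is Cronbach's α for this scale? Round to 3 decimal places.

α = 0.577

sum of item variances = 1.72 + 1.66 + 1.93 + 2.31 + 1.19 + 0.90 + 1.72 = 11.43
Σ_{i<j} σ_ij = 5.60
Var(T) = 11.43 + 2 × 5.60 = 22.63
α = (k/(k−1))·(1 − sum of item variances/Var(T)) = (7/6)·(1 − 11.43/22.63) = 0.577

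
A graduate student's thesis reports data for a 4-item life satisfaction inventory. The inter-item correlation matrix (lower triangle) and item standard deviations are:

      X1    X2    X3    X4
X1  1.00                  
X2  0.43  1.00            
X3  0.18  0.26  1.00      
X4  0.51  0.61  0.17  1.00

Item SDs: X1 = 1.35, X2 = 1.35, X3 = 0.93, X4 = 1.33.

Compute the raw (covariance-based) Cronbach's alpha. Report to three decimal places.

Σσ²ᵢ = 1.35² + 1.35² + 0.93² + 1.33² = 6.2788
Covariances σ_ij = r_ij · s_i · s_j:
  σ(X1,X2) = 0.43 × 1.35 × 1.35 = 0.7837
  σ(X1,X3) = 0.18 × 1.35 × 0.93 = 0.2260
  σ(X1,X4) = 0.51 × 1.35 × 1.33 = 0.9157
  σ(X2,X3) = 0.26 × 1.35 × 0.93 = 0.3264
  σ(X2,X4) = 0.61 × 1.35 × 1.33 = 1.0953
  σ(X3,X4) = 0.17 × 0.93 × 1.33 = 0.2103
σ²_T = Σσ²ᵢ + 2·Σσ_ij = 6.2788 + 2 × 3.5574 = 13.3936
α = (4/3)·(1 − 6.2788/13.3936) = 0.708

α = 0.708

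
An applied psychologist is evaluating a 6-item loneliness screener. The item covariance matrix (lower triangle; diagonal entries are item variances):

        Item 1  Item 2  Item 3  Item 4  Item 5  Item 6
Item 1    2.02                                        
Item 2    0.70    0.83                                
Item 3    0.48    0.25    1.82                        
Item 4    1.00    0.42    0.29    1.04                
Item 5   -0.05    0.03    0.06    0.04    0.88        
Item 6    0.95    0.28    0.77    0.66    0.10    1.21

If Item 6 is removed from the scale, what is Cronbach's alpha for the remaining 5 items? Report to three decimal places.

Remaining items: Item 1, Item 2, Item 3, Item 4, Item 5 (k = 5).
ΣVar(i) = 2.02 + 0.83 + 1.82 + 1.04 + 0.88 = 6.59
σ²_total = 6.59 + 2 × 3.22 = 13.03
α (item deleted) = (5/4)·(1 − 6.59/13.03) = 0.618

α = 0.618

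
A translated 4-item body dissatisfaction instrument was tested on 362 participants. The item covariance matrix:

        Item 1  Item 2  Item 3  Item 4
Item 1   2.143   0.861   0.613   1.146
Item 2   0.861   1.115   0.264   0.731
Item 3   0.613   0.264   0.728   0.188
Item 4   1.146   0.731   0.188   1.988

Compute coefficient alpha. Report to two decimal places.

ΣVar(i) = 2.143 + 1.115 + 0.728 + 1.988 = 5.974
Σ_{i<j} σ_ij = 3.803
Var(T) = 5.974 + 2 × 3.803 = 13.580
α = (k/(k−1))·(1 − ΣVar(i)/Var(T)) = (4/3)·(1 − 5.974/13.580) = 0.75

coefficient alpha = 0.75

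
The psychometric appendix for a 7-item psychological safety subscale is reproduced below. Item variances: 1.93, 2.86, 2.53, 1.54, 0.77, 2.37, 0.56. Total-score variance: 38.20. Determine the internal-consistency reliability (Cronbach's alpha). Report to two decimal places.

α = 0.78

ΣVar(i) = 1.93 + 2.86 + 2.53 + 1.54 + 0.77 + 2.37 + 0.56 = 12.56
α = (k/(k−1))·(1 − ΣVar(i)/Var(T)) = (7/6)·(1 − 12.56/38.20) = 0.78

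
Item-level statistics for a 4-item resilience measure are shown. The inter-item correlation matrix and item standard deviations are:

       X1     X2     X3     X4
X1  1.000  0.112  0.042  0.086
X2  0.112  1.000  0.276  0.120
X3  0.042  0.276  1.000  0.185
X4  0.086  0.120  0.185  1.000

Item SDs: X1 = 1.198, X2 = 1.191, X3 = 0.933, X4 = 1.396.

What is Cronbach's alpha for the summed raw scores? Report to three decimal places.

α = 0.372

Σσ²ᵢ = 1.198² + 1.191² + 0.933² + 1.396² = 5.6730
Covariances σ_ij = r_ij · s_i · s_j:
  σ(X1,X2) = 0.112 × 1.198 × 1.191 = 0.1598
  σ(X1,X3) = 0.042 × 1.198 × 0.933 = 0.0469
  σ(X1,X4) = 0.086 × 1.198 × 1.396 = 0.1438
  σ(X2,X3) = 0.276 × 1.191 × 0.933 = 0.3067
  σ(X2,X4) = 0.120 × 1.191 × 1.396 = 0.1995
  σ(X3,X4) = 0.185 × 0.933 × 1.396 = 0.2410
σ²_T = Σσ²ᵢ + 2·Σσ_ij = 5.6730 + 2 × 1.0977 = 7.8684
α = (4/3)·(1 − 5.6730/7.8684) = 0.372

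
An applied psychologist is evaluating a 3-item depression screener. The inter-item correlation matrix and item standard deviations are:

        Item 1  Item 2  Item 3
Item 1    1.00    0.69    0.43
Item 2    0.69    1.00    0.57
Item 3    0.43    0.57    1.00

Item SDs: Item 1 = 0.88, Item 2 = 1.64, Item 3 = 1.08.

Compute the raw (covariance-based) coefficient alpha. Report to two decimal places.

Σσ²ᵢ = 0.88² + 1.64² + 1.08² = 4.6304
Covariances σ_ij = r_ij · s_i · s_j:
  σ(Item 1,Item 2) = 0.69 × 0.88 × 1.64 = 0.9958
  σ(Item 1,Item 3) = 0.43 × 0.88 × 1.08 = 0.4087
  σ(Item 2,Item 3) = 0.57 × 1.64 × 1.08 = 1.0096
σ²_T = Σσ²ᵢ + 2·Σσ_ij = 4.6304 + 2 × 2.4141 = 9.4586
α = (3/2)·(1 − 4.6304/9.4586) = 0.77

α = 0.77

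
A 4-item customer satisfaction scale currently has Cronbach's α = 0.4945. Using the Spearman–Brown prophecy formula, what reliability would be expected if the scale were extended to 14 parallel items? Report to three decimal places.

predicted reliability = 0.774

Length factor m = 14/4 = 3.5000
α' = m·α / (1 + (m−1)·α)
   = 14/4 × 0.4945 / (1 + (14/4 − 1) × 0.4945)
   = 1.7308 / 2.2363 = 0.774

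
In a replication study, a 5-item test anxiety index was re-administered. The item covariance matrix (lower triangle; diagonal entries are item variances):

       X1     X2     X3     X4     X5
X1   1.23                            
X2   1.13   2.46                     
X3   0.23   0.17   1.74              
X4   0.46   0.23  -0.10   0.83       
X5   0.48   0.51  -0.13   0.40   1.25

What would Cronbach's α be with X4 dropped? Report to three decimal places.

Remaining items: X1, X2, X3, X5 (k = 4).
Σσ²ᵢ = 1.23 + 2.46 + 1.74 + 1.25 = 6.68
total variance = 6.68 + 2 × 2.39 = 11.46
α (item deleted) = (4/3)·(1 − 6.68/11.46) = 0.556

α = 0.556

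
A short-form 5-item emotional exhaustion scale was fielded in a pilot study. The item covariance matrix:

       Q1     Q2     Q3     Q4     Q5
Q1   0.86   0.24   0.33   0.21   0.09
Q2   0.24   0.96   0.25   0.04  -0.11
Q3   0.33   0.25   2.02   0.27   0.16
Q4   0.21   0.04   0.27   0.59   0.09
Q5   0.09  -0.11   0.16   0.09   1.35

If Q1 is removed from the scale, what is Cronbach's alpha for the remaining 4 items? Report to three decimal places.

α = 0.295

Remaining items: Q2, Q3, Q4, Q5 (k = 4).
sum of item variances = 0.96 + 2.02 + 0.59 + 1.35 = 4.92
σ²_total = 4.92 + 2 × 0.70 = 6.32
α (item deleted) = (4/3)·(1 − 4.92/6.32) = 0.295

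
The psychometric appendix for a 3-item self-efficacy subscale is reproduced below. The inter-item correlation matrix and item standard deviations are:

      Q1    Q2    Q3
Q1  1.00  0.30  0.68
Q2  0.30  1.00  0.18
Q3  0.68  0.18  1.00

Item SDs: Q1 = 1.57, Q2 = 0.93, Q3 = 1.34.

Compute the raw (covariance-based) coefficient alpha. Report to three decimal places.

coefficient alpha = 0.674

Σσ²ᵢ = 1.57² + 0.93² + 1.34² = 5.1254
Covariances σ_ij = r_ij · s_i · s_j:
  σ(Q1,Q2) = 0.30 × 1.57 × 0.93 = 0.4380
  σ(Q1,Q3) = 0.68 × 1.57 × 1.34 = 1.4306
  σ(Q2,Q3) = 0.18 × 0.93 × 1.34 = 0.2243
σ²_T = Σσ²ᵢ + 2·Σσ_ij = 5.1254 + 2 × 2.0929 = 9.3112
α = (3/2)·(1 − 5.1254/9.3112) = 0.674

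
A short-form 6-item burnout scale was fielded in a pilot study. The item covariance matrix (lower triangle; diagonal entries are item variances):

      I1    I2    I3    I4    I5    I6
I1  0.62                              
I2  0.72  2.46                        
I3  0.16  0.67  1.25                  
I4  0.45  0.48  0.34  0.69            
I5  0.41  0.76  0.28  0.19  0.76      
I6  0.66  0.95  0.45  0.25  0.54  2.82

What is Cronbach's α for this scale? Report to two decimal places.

Σσᵢ² = 0.62 + 2.46 + 1.25 + 0.69 + 0.76 + 2.82 = 8.60
Sum of off-diagonal covariances = 7.31
Var(T) = 8.60 + 2 × 7.31 = 23.22
α = (k/(k−1))·(1 − Σσᵢ²/Var(T)) = (6/5)·(1 − 8.60/23.22) = 0.76

α = 0.76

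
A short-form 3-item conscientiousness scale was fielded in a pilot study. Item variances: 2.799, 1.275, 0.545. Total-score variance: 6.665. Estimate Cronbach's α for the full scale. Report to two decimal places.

ΣVar(i) = 2.799 + 1.275 + 0.545 = 4.619
α = (k/(k−1))·(1 − ΣVar(i)/σ²_T) = (3/2)·(1 − 4.619/6.665) = 0.46

Cronbach's α = 0.46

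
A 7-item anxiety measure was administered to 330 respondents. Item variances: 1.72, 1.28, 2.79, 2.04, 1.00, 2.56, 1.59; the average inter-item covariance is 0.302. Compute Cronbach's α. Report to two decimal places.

Σσ²ᵢ = 1.72 + 1.28 + 2.79 + 2.04 + 1.00 + 2.56 + 1.59 = 12.98
Sum of the 21 distinct covariances = 21 × 0.302 = 6.342
σ²_T = Σσ²ᵢ + 2·Σcov = 12.98 + 2 × 6.342 = 25.664
α = (7/6)·(1 − 12.98/25.664) = 0.58

Cronbach's α = 0.58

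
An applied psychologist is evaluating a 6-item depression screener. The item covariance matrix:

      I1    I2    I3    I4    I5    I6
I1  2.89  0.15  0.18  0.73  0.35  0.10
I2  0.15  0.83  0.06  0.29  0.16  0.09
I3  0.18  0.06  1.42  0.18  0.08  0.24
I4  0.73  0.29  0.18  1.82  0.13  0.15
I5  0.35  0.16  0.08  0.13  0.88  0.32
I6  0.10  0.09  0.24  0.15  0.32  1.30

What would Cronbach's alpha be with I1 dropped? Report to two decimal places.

α = 0.44

Remaining items: I2, I3, I4, I5, I6 (k = 5).
Σσᵢ² = 0.83 + 1.42 + 1.82 + 0.88 + 1.30 = 6.25
σ²_total = 6.25 + 2 × 1.70 = 9.65
α (item deleted) = (5/4)·(1 − 6.25/9.65) = 0.44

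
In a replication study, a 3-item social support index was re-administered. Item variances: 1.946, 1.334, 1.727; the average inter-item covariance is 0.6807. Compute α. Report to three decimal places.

α = 0.674

ΣVar(i) = 1.946 + 1.334 + 1.727 = 5.007
Sum of the 3 distinct covariances = 3 × 0.6807 = 2.0421
σ²_total = ΣVar(i) + 2·Σcov = 5.007 + 2 × 2.0421 = 9.0912
α = (3/2)·(1 − 5.007/9.0912) = 0.674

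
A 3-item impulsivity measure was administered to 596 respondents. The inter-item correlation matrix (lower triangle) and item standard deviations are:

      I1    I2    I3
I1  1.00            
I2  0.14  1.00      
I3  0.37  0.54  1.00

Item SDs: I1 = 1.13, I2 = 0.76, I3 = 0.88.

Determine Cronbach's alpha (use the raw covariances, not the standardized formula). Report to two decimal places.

Σσ²ᵢ = 1.13² + 0.76² + 0.88² = 2.6289
Covariances σ_ij = r_ij · s_i · s_j:
  σ(I1,I2) = 0.14 × 1.13 × 0.76 = 0.1202
  σ(I1,I3) = 0.37 × 1.13 × 0.88 = 0.3679
  σ(I2,I3) = 0.54 × 0.76 × 0.88 = 0.3612
σ²_T = Σσ²ᵢ + 2·Σσ_ij = 2.6289 + 2 × 0.8493 = 4.3275
α = (3/2)·(1 − 2.6289/4.3275) = 0.59

Cronbach's alpha = 0.59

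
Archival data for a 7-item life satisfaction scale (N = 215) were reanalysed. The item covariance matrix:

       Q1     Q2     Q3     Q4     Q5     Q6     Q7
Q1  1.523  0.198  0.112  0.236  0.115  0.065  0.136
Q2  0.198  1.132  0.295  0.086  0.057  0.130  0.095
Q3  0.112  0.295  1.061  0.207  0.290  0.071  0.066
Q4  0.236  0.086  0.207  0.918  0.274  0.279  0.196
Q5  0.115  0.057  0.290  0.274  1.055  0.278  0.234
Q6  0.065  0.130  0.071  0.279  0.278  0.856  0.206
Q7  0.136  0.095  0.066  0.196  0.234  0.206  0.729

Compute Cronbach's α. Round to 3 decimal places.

sum of item variances = 1.523 + 1.132 + 1.061 + 0.918 + 1.055 + 0.856 + 0.729 = 7.274
Σ_{i<j} σ_ij = 3.626
σ²_T = 7.274 + 2 × 3.626 = 14.526
α = (k/(k−1))·(1 − sum of item variances/σ²_T) = (7/6)·(1 − 7.274/14.526) = 0.582

Cronbach's α = 0.582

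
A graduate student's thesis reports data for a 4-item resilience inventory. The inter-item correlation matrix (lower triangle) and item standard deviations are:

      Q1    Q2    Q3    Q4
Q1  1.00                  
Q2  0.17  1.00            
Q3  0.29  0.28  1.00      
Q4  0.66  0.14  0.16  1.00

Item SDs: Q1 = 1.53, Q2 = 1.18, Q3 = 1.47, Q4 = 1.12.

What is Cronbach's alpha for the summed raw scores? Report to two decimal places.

Cronbach's alpha = 0.61

Σσ²ᵢ = 1.53² + 1.18² + 1.47² + 1.12² = 7.1486
Covariances σ_ij = r_ij · s_i · s_j:
  σ(Q1,Q2) = 0.17 × 1.53 × 1.18 = 0.3069
  σ(Q1,Q3) = 0.29 × 1.53 × 1.47 = 0.6522
  σ(Q1,Q4) = 0.66 × 1.53 × 1.12 = 1.1310
  σ(Q2,Q3) = 0.28 × 1.18 × 1.47 = 0.4857
  σ(Q2,Q4) = 0.14 × 1.18 × 1.12 = 0.1850
  σ(Q3,Q4) = 0.16 × 1.47 × 1.12 = 0.2634
σ²_T = Σσ²ᵢ + 2·Σσ_ij = 7.1486 + 2 × 3.0242 = 13.1970
α = (4/3)·(1 − 7.1486/13.1970) = 0.61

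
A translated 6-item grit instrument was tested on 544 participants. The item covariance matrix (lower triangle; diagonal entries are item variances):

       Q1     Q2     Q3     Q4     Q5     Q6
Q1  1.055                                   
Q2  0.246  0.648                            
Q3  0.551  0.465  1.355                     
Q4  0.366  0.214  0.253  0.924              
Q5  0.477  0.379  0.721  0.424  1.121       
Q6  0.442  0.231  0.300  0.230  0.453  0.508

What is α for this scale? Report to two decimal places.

α = 0.81

Σσᵢ² = 1.055 + 0.648 + 1.355 + 0.924 + 1.121 + 0.508 = 5.611
Sum of the distinct covariances = 5.752
Var(T) = 5.611 + 2 × 5.752 = 17.115
α = (k/(k−1))·(1 − Σσᵢ²/Var(T)) = (6/5)·(1 − 5.611/17.115) = 0.81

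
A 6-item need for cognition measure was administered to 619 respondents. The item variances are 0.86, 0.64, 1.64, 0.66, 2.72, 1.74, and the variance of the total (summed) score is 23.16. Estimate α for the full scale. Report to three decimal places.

Σσ²ᵢ = 0.86 + 0.64 + 1.64 + 0.66 + 2.72 + 1.74 = 8.26
α = (k/(k−1))·(1 − Σσ²ᵢ/σ²_T) = (6/5)·(1 − 8.26/23.16) = 0.772

α = 0.772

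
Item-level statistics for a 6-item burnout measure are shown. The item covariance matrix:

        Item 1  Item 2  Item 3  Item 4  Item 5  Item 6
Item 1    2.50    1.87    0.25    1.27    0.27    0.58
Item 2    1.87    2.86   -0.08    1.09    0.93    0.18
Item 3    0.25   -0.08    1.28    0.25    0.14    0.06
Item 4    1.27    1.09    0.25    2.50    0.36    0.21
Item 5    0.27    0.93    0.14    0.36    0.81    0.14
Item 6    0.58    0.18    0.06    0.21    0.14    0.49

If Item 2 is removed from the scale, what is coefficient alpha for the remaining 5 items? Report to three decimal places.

α = 0.603

Remaining items: Item 1, Item 3, Item 4, Item 5, Item 6 (k = 5).
Σσᵢ² = 2.50 + 1.28 + 2.50 + 0.81 + 0.49 = 7.58
σ²_total = 7.58 + 2 × 3.53 = 14.64
α (item deleted) = (5/4)·(1 − 7.58/14.64) = 0.603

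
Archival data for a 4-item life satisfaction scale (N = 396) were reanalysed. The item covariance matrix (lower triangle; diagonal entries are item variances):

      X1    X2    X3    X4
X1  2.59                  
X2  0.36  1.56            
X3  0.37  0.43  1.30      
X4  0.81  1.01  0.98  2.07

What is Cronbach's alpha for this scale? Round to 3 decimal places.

Σσᵢ² = 2.59 + 1.56 + 1.30 + 2.07 = 7.52
Sum of off-diagonal covariances = 3.96
Var(T) = 7.52 + 2 × 3.96 = 15.44
α = (k/(k−1))·(1 − Σσᵢ²/Var(T)) = (4/3)·(1 − 7.52/15.44) = 0.684

Cronbach's alpha = 0.684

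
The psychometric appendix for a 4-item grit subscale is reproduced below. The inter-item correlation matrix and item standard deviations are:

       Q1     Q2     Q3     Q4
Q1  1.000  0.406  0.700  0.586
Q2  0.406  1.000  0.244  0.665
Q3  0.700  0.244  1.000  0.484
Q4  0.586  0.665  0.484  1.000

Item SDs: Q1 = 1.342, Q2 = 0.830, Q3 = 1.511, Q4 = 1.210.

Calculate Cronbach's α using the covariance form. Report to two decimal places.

Cronbach's α = 0.80

Σσ²ᵢ = 1.342² + 0.830² + 1.511² + 1.210² = 6.2371
Covariances σ_ij = r_ij · s_i · s_j:
  σ(Q1,Q2) = 0.406 × 1.342 × 0.830 = 0.4522
  σ(Q1,Q3) = 0.700 × 1.342 × 1.511 = 1.4194
  σ(Q1,Q4) = 0.586 × 1.342 × 1.210 = 0.9516
  σ(Q2,Q3) = 0.244 × 0.830 × 1.511 = 0.3060
  σ(Q2,Q4) = 0.665 × 0.830 × 1.210 = 0.6679
  σ(Q3,Q4) = 0.484 × 1.511 × 1.210 = 0.8849
σ²_T = Σσ²ᵢ + 2·Σσ_ij = 6.2371 + 2 × 4.6820 = 15.6011
α = (4/3)·(1 − 6.2371/15.6011) = 0.80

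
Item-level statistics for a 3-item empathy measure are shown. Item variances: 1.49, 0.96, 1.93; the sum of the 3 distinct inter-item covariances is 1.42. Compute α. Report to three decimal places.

α = 0.590

ΣVar(i) = 1.49 + 0.96 + 1.93 = 4.38
Sum of distinct covariances = 1.42
total variance = ΣVar(i) + 2·Σcov = 4.38 + 2 × 1.42 = 7.22
α = (3/2)·(1 − 4.38/7.22) = 0.590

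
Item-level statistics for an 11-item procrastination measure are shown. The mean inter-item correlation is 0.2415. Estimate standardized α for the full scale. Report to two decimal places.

Standardized α = k·r̄ / (1 + (k−1)·r̄) = 11 × 0.2415 / (1 + 10 × 0.2415)
  = 2.6565 / 3.4150 = 0.78

standardized α = 0.78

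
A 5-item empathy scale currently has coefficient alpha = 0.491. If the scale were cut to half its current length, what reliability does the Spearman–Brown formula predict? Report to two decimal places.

Length factor m = 1/2
α' = m·α / (1 − (1−m)·α)
   = 1/2 × 0.491 / (1 − (1 − 1/2) × 0.491)
   = 0.2455 / 0.7545 = 0.33

predicted reliability = 0.33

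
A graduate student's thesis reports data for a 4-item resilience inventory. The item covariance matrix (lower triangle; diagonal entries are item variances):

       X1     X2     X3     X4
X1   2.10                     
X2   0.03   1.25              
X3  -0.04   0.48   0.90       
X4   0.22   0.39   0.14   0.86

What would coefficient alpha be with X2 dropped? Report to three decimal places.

coefficient alpha = 0.213

Remaining items: X1, X3, X4 (k = 3).
Σσᵢ² = 2.10 + 0.90 + 0.86 = 3.86
Var(T) = 3.86 + 2 × 0.32 = 4.50
α (item deleted) = (3/2)·(1 − 3.86/4.50) = 0.213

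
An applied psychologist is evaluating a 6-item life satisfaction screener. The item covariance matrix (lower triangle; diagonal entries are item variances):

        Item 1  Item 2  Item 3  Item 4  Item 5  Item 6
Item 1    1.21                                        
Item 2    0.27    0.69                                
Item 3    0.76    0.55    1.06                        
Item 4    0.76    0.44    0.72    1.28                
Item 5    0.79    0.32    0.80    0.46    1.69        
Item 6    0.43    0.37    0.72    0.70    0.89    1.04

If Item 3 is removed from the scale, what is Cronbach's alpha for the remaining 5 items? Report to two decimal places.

α = 0.81

Remaining items: Item 1, Item 2, Item 4, Item 5, Item 6 (k = 5).
ΣVar(i) = 1.21 + 0.69 + 1.28 + 1.69 + 1.04 = 5.91
total variance = 5.91 + 2 × 5.43 = 16.77
α (item deleted) = (5/4)·(1 − 5.91/16.77) = 0.81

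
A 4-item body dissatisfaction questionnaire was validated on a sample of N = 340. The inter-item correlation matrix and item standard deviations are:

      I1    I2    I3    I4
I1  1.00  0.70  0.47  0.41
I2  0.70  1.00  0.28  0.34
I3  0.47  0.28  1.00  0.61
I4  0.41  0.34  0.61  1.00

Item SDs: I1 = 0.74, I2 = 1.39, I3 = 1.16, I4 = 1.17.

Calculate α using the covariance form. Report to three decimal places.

Σσ²ᵢ = 0.74² + 1.39² + 1.16² + 1.17² = 5.1942
Covariances σ_ij = r_ij · s_i · s_j:
  σ(I1,I2) = 0.70 × 0.74 × 1.39 = 0.7200
  σ(I1,I3) = 0.47 × 0.74 × 1.16 = 0.4034
  σ(I1,I4) = 0.41 × 0.74 × 1.17 = 0.3550
  σ(I2,I3) = 0.28 × 1.39 × 1.16 = 0.4515
  σ(I2,I4) = 0.34 × 1.39 × 1.17 = 0.5529
  σ(I3,I4) = 0.61 × 1.16 × 1.17 = 0.8279
σ²_T = Σσ²ᵢ + 2·Σσ_ij = 5.1942 + 2 × 3.3107 = 11.8156
α = (4/3)·(1 − 5.1942/11.8156) = 0.747

α = 0.747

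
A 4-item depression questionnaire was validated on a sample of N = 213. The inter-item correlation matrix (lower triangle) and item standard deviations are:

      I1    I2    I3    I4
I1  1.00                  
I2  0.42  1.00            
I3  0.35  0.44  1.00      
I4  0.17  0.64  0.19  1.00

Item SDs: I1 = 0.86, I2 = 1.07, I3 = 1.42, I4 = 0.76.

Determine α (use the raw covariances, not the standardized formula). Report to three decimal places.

Σσ²ᵢ = 0.86² + 1.07² + 1.42² + 0.76² = 4.4785
Covariances σ_ij = r_ij · s_i · s_j:
  σ(I1,I2) = 0.42 × 0.86 × 1.07 = 0.3865
  σ(I1,I3) = 0.35 × 0.86 × 1.42 = 0.4274
  σ(I1,I4) = 0.17 × 0.86 × 0.76 = 0.1111
  σ(I2,I3) = 0.44 × 1.07 × 1.42 = 0.6685
  σ(I2,I4) = 0.64 × 1.07 × 0.76 = 0.5204
  σ(I3,I4) = 0.19 × 1.42 × 0.76 = 0.2050
σ²_T = Σσ²ᵢ + 2·Σσ_ij = 4.4785 + 2 × 2.3189 = 9.1163
α = (4/3)·(1 − 4.4785/9.1163) = 0.678

α = 0.678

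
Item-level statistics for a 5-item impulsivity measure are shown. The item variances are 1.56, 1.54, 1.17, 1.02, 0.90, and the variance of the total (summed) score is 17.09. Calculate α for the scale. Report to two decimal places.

Σσᵢ² = 1.56 + 1.54 + 1.17 + 1.02 + 0.90 = 6.19
α = (k/(k−1))·(1 − Σσᵢ²/σ²_total) = (5/4)·(1 − 6.19/17.09) = 0.80

α = 0.80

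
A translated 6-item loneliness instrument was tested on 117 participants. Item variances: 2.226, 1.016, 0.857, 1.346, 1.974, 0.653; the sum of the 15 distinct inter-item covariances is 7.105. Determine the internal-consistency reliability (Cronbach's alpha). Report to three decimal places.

α = 0.765

ΣVar(i) = 2.226 + 1.016 + 0.857 + 1.346 + 1.974 + 0.653 = 8.072
Sum of distinct covariances = 7.105
σ²_total = ΣVar(i) + 2·Σcov = 8.072 + 2 × 7.105 = 22.282
α = (6/5)·(1 − 8.072/22.282) = 0.765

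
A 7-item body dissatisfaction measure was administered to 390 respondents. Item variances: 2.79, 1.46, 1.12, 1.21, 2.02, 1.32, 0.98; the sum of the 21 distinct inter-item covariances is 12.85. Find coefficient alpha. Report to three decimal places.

sum of item variances = 2.79 + 1.46 + 1.12 + 1.21 + 2.02 + 1.32 + 0.98 = 10.90
Sum of distinct covariances = 12.85
σ²_total = sum of item variances + 2·Σcov = 10.90 + 2 × 12.85 = 36.60
α = (7/6)·(1 − 10.90/36.60) = 0.819

coefficient alpha = 0.819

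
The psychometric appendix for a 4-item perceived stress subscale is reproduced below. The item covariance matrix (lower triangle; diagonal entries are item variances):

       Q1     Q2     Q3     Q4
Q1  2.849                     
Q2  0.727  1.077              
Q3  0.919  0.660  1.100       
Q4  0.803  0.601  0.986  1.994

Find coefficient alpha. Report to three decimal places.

sum of item variances = 2.849 + 1.077 + 1.100 + 1.994 = 7.020
Sum of off-diagonal covariances = 4.696
total variance = 7.020 + 2 × 4.696 = 16.412
α = (k/(k−1))·(1 − sum of item variances/total variance) = (4/3)·(1 − 7.020/16.412) = 0.763

α = 0.763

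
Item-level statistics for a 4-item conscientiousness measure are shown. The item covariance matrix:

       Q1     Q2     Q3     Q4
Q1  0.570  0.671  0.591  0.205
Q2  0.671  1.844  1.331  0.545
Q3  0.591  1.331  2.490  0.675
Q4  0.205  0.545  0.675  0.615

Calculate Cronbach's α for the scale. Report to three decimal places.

sum of item variances = 0.570 + 1.844 + 2.490 + 0.615 = 5.519
Σ_{i<j} σ_ij = 4.018
σ²_total = 5.519 + 2 × 4.018 = 13.555
α = (k/(k−1))·(1 − sum of item variances/σ²_total) = (4/3)·(1 − 5.519/13.555) = 0.790

α = 0.790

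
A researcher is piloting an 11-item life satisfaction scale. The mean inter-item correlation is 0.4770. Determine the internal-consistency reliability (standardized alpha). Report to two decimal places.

standardized alpha = 0.91

Standardized α = k·r̄ / (1 + (k−1)·r̄) = 11 × 0.4770 / (1 + 10 × 0.4770)
  = 5.2470 / 5.7700 = 0.91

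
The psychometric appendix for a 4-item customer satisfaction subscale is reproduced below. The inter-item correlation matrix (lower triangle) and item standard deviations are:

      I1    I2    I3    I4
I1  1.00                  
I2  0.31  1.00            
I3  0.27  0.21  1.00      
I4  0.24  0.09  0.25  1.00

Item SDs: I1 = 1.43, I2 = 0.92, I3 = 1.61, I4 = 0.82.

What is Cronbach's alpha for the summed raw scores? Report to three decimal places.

α = 0.528

Σσ²ᵢ = 1.43² + 0.92² + 1.61² + 0.82² = 6.1558
Covariances σ_ij = r_ij · s_i · s_j:
  σ(I1,I2) = 0.31 × 1.43 × 0.92 = 0.4078
  σ(I1,I3) = 0.27 × 1.43 × 1.61 = 0.6216
  σ(I1,I4) = 0.24 × 1.43 × 0.82 = 0.2814
  σ(I2,I3) = 0.21 × 0.92 × 1.61 = 0.3111
  σ(I2,I4) = 0.09 × 0.92 × 0.82 = 0.0679
  σ(I3,I4) = 0.25 × 1.61 × 0.82 = 0.3301
σ²_T = Σσ²ᵢ + 2·Σσ_ij = 6.1558 + 2 × 2.0199 = 10.1956
α = (4/3)·(1 − 6.1558/10.1956) = 0.528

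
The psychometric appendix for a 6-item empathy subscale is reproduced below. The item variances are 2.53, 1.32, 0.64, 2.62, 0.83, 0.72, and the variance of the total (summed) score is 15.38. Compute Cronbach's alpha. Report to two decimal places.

Cronbach's alpha = 0.52

sum of item variances = 2.53 + 1.32 + 0.64 + 2.62 + 0.83 + 0.72 = 8.66
α = (k/(k−1))·(1 − sum of item variances/σ²_total) = (6/5)·(1 − 8.66/15.38) = 0.52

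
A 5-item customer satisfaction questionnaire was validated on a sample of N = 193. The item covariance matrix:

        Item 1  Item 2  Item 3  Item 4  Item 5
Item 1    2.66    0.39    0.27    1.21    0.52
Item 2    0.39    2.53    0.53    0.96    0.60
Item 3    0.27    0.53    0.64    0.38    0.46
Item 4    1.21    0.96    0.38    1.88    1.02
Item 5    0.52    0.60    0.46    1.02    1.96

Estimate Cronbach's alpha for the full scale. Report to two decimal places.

α = 0.71

Σσᵢ² = 2.66 + 2.53 + 0.64 + 1.88 + 1.96 = 9.67
Sum of off-diagonal covariances = 6.34
total variance = 9.67 + 2 × 6.34 = 22.35
α = (k/(k−1))·(1 − Σσᵢ²/total variance) = (5/4)·(1 − 9.67/22.35) = 0.71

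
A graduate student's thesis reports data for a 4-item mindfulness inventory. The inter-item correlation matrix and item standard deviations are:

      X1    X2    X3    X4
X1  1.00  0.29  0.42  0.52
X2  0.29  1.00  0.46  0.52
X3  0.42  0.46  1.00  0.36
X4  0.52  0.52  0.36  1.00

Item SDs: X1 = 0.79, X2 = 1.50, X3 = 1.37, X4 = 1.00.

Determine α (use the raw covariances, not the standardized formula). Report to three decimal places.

α = 0.725

Σσ²ᵢ = 0.79² + 1.50² + 1.37² + 1.00² = 5.7510
Covariances σ_ij = r_ij · s_i · s_j:
  σ(X1,X2) = 0.29 × 0.79 × 1.50 = 0.3437
  σ(X1,X3) = 0.42 × 0.79 × 1.37 = 0.4546
  σ(X1,X4) = 0.52 × 0.79 × 1.00 = 0.4108
  σ(X2,X3) = 0.46 × 1.50 × 1.37 = 0.9453
  σ(X2,X4) = 0.52 × 1.50 × 1.00 = 0.7800
  σ(X3,X4) = 0.36 × 1.37 × 1.00 = 0.4932
σ²_T = Σσ²ᵢ + 2·Σσ_ij = 5.7510 + 2 × 3.4276 = 12.6062
α = (4/3)·(1 − 5.7510/12.6062) = 0.725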